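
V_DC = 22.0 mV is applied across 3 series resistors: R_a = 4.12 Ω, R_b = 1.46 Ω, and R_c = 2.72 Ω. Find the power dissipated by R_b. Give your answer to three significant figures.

The common current is I = 22.0/8.300 = 2.651 mA.
V(R_b) = I·R = 3.870 mV; P = V·I = 3.870 × 2.651 = 10.26 µW.

P ≈ 10.3 µW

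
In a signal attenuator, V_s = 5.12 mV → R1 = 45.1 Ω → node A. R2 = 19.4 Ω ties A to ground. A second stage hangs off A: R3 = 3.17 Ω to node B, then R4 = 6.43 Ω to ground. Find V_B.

V_B ≈ 0.427 mV

The second stage (R3 + R4 = 9.600 Ω) loads node A in parallel with R2.
Effective lower resistance at A: R2 ‖ 9.600 = 6.422 Ω.
So V_A = 5.12 × 0.1246 = 0.6382 mV.
Then the unloaded second divider: V_B = V_A × R4/(R3+R4) = 0.6382 × 0.6698 = 0.4275 mV.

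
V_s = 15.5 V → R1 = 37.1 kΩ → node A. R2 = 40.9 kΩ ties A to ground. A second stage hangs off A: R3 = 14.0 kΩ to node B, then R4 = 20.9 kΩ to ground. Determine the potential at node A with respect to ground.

Looking into the second stage from A: R3 + R4 = 34.90 kΩ appears in parallel with R2.
Effective lower resistance at A: R2 ‖ 34.90 = 18.83 kΩ.
First divider: V_A = V_s · 18.83/(37.1 + 18.83) = 5.219 V.

V_A ≈ 5.22 V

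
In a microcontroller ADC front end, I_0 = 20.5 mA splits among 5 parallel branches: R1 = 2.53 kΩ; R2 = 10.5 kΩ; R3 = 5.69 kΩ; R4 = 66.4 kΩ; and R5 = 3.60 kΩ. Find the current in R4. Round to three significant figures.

I ≈ 0.322 mA

Conductances: ΣG = 1/2.53 + 1/10.5 + 1/5.69 + 1/66.4 + 1/3.60 = 0.9591 (1/kΩ).
Current divider: I(R4) = I_0 · G_k/ΣG = 20.5 × (0.01506/0.9591) = 20.5 × 0.01570 = 0.3219 mA.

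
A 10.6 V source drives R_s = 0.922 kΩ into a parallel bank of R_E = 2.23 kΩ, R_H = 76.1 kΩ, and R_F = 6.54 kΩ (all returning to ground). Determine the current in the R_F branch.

I ≈ 1.03 mA

Equivalent of the parallel group: R_p = 1.627 kΩ.
V_A = 10.6 × 1.627/2.549 = 6.766 V.
I(R_F) = V_A / R_F = 6.766/6.54 = 1.035 mA.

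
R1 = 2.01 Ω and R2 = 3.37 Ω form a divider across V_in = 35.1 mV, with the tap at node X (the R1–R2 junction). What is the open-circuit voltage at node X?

With X open, the divider is unloaded: V_th = 35.1 × 3.37/5.380 = 21.99 mV.

V_th ≈ 22.0 mV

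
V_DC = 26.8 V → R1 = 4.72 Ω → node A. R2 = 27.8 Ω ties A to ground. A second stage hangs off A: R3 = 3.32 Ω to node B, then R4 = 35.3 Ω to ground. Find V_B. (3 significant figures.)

V_B ≈ 19.0 V

Node A sees R2 in parallel with the series input of stage 2, R3 + R4 = 38.62 Ω.
R2 ‖ (R3+R4) = 16.16 Ω.
So V_A = 26.8 × 0.7740 = 20.74 V.
Stage 2 is unloaded, so V_B = V_A · R4/(R3+R4) = 20.74 × 35.3/38.62 = 18.96 V.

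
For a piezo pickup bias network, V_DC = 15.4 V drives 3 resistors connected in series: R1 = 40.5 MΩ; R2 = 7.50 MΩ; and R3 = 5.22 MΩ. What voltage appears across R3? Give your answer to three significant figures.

Total series resistance ΣR = 40.5 + 7.50 + 5.22 = 53.22 MΩ.
V = V_DC · R/ΣR = 15.4 × 0.09808 = 1.510 V.

V ≈ 1.51 V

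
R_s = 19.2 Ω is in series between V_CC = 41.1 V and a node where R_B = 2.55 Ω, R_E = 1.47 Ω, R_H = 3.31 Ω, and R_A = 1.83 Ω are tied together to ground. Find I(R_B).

Combine the parallel branches: R_p = (1/2.55 + 1/1.47 + 1/3.31 + 1/1.83)⁻¹ = 0.5206 Ω.
V_A = 41.1 × 0.5206/19.72 = 1.085 V.
Branch current I = V_A/R_B = 1.085/2.55 = 0.4255 A.

I ≈ 0.425 A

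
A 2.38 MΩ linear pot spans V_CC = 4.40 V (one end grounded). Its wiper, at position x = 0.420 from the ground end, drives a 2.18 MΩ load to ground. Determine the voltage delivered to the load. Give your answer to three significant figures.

Lower segment x·R_p = 0.9996 MΩ; upper segment (1−x)·R_p = 1.380 MΩ.
R_L loads the lower segment: effective lower R = 0.6853 MΩ.
Loaded-divider output: V_out = 4.40 × 0.3318 = 1.460 V.

V_out ≈ 1.46 V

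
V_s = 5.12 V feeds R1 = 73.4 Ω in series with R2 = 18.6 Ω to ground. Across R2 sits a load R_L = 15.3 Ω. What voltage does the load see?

V_out ≈ 0.525 V

R2 ‖ R_L = (18.6 × 15.3)/(18.6 + 15.3) = 8.395 Ω.
Voltage divider with the loaded lower leg: V_out = 5.12 × 8.395/(73.4 + 8.395) = 5.12 × 0.1026 = 0.5255 V.
(Unloaded it would be 1.04 V; the load pulls it down.)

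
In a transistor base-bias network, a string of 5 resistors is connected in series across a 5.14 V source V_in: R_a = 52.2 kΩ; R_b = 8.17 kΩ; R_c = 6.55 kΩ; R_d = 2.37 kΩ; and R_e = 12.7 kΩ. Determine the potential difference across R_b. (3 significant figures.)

Total series resistance ΣR = 52.2 + 8.17 + 6.55 + 2.37 + 12.7 = 81.99 kΩ.
V = V_in · R/ΣR = 5.14 × 0.09965 = 0.5122 V.

V ≈ 0.512 V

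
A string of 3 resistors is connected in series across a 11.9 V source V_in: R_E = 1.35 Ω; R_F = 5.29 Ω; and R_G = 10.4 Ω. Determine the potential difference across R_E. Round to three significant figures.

ΣR = 1.35 + 5.29 + 10.4 = 17.04 Ω.
By the voltage-divider rule, V = 11.9 × 1.350/17.04 = 0.9428 V.

V ≈ 0.943 V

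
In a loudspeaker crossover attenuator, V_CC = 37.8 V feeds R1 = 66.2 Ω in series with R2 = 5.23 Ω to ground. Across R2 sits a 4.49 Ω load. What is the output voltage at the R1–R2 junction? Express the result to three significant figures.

V_out ≈ 1.33 V

R2 ‖ R_L = (5.23 × 4.49)/(5.23 + 4.49) = 2.416 Ω.
Then V_out = V_CC · R2'/(R1 + R2') = 37.8 × 2.416/68.62 = 1.331 V.
(Unloaded it would be 2.77 V; the load pulls it down.)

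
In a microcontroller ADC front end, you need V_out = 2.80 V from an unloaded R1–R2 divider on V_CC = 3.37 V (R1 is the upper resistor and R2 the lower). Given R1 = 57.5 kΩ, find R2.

Required fraction k = V_out/V_CC = 0.8309.
So R2 = R1 · V_out/(V_CC − V_out) = 57.5 × 2.80/(3.37 − 2.80) = 57.5 × 4.912 = 282.5 kΩ.

R2 ≈ 282 kΩ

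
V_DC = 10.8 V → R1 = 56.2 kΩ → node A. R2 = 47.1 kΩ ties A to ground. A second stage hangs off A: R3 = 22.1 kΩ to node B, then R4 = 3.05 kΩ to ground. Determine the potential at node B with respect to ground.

Looking into the second stage from A: R3 + R4 = 25.15 kΩ appears in parallel with R2.
R2 ‖ (R3+R4) = 16.40 kΩ.
First divider: V_A = V_DC · 16.40/(56.2 + 16.40) = 2.439 V.
Then the unloaded second divider: V_B = V_A × R4/(R3+R4) = 2.439 × 0.1213 = 0.2958 V.

V_B ≈ 0.296 V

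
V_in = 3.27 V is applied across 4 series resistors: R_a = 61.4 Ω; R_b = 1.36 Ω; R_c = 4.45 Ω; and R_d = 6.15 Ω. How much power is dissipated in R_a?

P ≈ 0.122 W

Series current I = V_in/ΣR = 3.27/73.36 = 0.04457 A.
P = I²R = 0.001987 × 61.4 = 0.1220 W.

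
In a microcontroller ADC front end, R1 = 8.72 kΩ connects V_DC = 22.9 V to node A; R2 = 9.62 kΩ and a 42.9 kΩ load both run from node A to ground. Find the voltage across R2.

First combine the lower leg with the load: R2 ‖ R_L = 7.858 kΩ.
Now apply the divider: V_out = 22.9 × 0.4740 = 10.85 V.
(Unloaded it would be 12.0 V; the load pulls it down.)

V_out ≈ 10.9 V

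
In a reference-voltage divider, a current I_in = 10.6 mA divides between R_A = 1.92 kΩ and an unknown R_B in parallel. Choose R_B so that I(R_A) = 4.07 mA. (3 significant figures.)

R_B ≈ 1.20 kΩ

The fraction through R_A equals R_B/(R_A+R_B).
With f = 0.3840, R_B = R_A · f/(1−f) = 1.92 × 0.6233 = 1.197 kΩ.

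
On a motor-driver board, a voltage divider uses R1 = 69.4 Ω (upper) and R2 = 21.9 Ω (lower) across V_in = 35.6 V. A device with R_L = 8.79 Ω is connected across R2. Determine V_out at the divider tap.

V_out ≈ 2.95 V

First combine the lower leg with the load: R2 ‖ R_L = 6.272 Ω.
Now apply the divider: V_out = 35.6 × 0.08289 = 2.951 V.
(Unloaded it would be 8.54 V; the load pulls it down.)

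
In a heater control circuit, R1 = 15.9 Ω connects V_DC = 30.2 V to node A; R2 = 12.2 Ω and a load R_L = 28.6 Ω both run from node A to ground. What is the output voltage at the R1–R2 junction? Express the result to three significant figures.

First combine the lower leg with the load: R2 ‖ R_L = 8.552 Ω.
Then V_out = V_DC · R2'/(R1 + R2') = 30.2 × 8.552/24.45 = 10.56 V.

V_out ≈ 10.6 V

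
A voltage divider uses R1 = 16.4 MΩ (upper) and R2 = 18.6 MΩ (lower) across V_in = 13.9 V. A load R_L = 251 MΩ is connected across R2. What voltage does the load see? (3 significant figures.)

R2 ‖ R_L = (18.6 × 251)/(18.6 + 251) = 17.32 MΩ.
Voltage divider with the loaded lower leg: V_out = 13.9 × 17.32/(16.4 + 17.32) = 13.9 × 0.5136 = 7.139 V.

V_out ≈ 7.14 V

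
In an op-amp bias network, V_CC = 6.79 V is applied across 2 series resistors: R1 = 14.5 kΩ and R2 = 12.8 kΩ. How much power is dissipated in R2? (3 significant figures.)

The common current is I = 6.79/27.30 = 0.2487 mA.
P(R2) = I²·R2 = (0.2487)² × 12.8 = 0.7918 mW.

P ≈ 0.792 mW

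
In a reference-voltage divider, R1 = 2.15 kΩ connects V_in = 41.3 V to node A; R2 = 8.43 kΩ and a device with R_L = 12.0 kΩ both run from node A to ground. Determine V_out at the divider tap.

R2 ‖ R_L = (8.43 × 12.0)/(8.43 + 12.0) = 4.952 kΩ.
Now apply the divider: V_out = 41.3 × 0.6972 = 28.80 V.

V_out ≈ 28.8 V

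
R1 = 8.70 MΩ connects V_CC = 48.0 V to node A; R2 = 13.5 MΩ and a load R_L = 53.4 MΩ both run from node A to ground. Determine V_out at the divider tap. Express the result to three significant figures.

V_out ≈ 26.6 V

The load sits in parallel with R2, giving an effective lower resistance R2' = R2·R_L/(R2+R_L) = 10.78 MΩ.
Then V_out = V_CC · R2'/(R1 + R2') = 48.0 × 10.78/19.48 = 26.56 V.
(Unloaded it would be 29.2 V; the load pulls it down.)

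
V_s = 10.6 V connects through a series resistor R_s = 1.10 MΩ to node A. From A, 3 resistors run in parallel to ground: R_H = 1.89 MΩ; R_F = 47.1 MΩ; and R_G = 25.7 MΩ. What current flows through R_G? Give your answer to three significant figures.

I ≈ 0.250 µA

Equivalent of the parallel group: R_p = 1.697 MΩ.
Node voltage V_A = V_s · R_p/(R_s + R_p) = 10.6 × 0.6067 = 6.431 V.
I(R_G) = V_A / R_G = 6.431/25.7 = 0.2502 µA.
(Equivalently: I_total = 3.790 µA, then current-divider fraction G_k/ΣG = 0.06603.)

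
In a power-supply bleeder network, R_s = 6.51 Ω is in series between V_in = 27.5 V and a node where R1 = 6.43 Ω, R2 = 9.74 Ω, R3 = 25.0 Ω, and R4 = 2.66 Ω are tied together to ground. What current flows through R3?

Combine the parallel branches: R_p = (1/6.43 + 1/9.74 + 1/25.0 + 1/2.66)⁻¹ = 1.483 Ω.
V_A by voltage divider: V_A = 27.5 × 1.483/(6.51 + 1.483) = 5.103 V.
Branch current I = V_A/R3 = 5.103/25.0 = 0.2041 A.
(Check via current divider: I_total = 3.440 A; share G_k/ΣG = 0.05934 → same result.)

I ≈ 0.204 A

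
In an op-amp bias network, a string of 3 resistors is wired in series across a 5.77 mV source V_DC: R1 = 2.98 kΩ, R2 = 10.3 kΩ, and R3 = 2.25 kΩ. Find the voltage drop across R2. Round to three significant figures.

V ≈ 3.83 mV

Total series resistance ΣR = 2.98 + 10.3 + 2.25 = 15.53 kΩ.
By the voltage-divider rule, V = 5.77 × 10.30/15.53 = 3.827 mV.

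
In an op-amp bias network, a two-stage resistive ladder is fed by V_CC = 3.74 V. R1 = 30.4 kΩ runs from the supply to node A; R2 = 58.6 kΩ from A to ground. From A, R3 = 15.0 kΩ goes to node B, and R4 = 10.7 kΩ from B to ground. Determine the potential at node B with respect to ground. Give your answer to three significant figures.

Node A sees R2 in parallel with the series input of stage 2, R3 + R4 = 25.70 kΩ.
Effective lower resistance at A: R2 ‖ 25.70 = 17.87 kΩ.
So V_A = 3.74 × 0.3701 = 1.384 V.
Then the unloaded second divider: V_B = V_A × R4/(R3+R4) = 1.384 × 0.4163 = 0.5764 V.

V_B ≈ 0.576 V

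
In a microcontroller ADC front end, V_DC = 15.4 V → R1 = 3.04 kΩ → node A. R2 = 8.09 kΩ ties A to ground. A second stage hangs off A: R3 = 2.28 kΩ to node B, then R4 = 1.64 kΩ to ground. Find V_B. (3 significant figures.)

V_B ≈ 2.99 V

Node A sees R2 in parallel with the series input of stage 2, R3 + R4 = 3.920 kΩ.
R2 ‖ (R3+R4) = 2.641 kΩ.
So V_A = 15.4 × 0.4648 = 7.159 V.
V_B = V_A × 0.4184 = 2.995 V.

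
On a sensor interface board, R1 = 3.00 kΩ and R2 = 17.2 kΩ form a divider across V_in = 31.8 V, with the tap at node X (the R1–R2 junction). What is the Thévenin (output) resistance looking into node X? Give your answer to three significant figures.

R_th ≈ 2.55 kΩ

Zeroing V_in shorts the top of R1 to ground, so R_th = R1 ‖ R2 = 2.554 kΩ.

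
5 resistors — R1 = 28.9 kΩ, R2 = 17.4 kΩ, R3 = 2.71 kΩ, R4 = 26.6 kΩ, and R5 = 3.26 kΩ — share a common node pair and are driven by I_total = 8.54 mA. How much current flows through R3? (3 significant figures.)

I ≈ 3.91 mA

Total conductance ΣG = 1/28.9 + 1/17.4 + 1/2.71 + 1/26.6 + 1/3.26 = 0.8054 (units of 1/kΩ).
By the current-divider rule, I = I_total · G_k/ΣG = 8.54 × 0.4582 = 3.913 mA.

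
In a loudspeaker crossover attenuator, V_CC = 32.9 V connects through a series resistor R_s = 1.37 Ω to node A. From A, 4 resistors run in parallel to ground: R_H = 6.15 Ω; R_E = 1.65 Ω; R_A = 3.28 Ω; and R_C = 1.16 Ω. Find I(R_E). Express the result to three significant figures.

I ≈ 5.46 A

Combine the parallel branches: R_p = (1/6.15 + 1/1.65 + 1/3.28 + 1/1.16)⁻¹ = 0.5166 Ω.
V_A by voltage divider: V_A = 32.9 × 0.5166/(1.37 + 0.5166) = 9.009 V.
I(R_E) = V_A / R_E = 9.009/1.65 = 5.460 A.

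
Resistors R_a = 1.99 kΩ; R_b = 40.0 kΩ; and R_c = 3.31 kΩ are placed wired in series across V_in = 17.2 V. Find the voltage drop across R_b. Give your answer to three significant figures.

V ≈ 15.2 V

Series total: ΣR = 1.99 + 40.0 + 3.31 = 45.30 kΩ.
V = V_in · R/ΣR = 17.2 × 0.8830 = 15.19 V.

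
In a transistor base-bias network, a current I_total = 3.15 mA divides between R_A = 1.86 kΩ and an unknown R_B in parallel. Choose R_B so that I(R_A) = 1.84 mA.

R_B ≈ 2.61 kΩ

In a two-way split, I_A/I_total = R_B/(R_A + R_B).
With f = 0.5841, R_B = R_A · f/(1−f) = 1.86 × 1.405 = 2.613 kΩ.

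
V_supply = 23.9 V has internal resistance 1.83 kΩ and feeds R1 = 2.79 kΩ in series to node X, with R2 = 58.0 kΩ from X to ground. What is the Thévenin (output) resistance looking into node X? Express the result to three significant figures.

R1' = 1.83 + 2.79 = 4.620 kΩ (source resistance + R1).
With V_supply suppressed (replaced by a short), R_th = R1' ‖ R2 = (4.620 × 58.0)/(4.620 + 58.0) = 4.279 kΩ.

R_th ≈ 4.28 kΩ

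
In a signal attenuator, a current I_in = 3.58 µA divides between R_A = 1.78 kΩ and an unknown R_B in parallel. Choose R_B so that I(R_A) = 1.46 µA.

In a two-way split, I_A/I_in = R_B/(R_A + R_B).
1.46/3.58 = R_B/(R_A + R_B) → R_B = R_A · (0.4078)/(1 − 0.4078) = 1.78 × 0.6887 = 1.226 kΩ.

R_B ≈ 1.23 kΩ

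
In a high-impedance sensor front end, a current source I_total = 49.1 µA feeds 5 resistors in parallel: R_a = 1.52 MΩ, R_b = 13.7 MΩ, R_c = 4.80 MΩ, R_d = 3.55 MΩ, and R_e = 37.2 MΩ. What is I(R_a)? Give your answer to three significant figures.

ΣG = 1/1.52 + 1/13.7 + 1/4.80 + 1/3.55 + 1/37.2 = 1.248.
By the current-divider rule, I = I_total · G_k/ΣG = 49.1 × 0.5272 = 25.89 µA.

I ≈ 25.9 µA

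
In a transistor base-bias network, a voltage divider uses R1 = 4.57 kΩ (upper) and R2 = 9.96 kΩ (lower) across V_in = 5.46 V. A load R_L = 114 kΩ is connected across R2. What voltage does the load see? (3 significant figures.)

V_out ≈ 3.64 V

First combine the lower leg with the load: R2 ‖ R_L = 9.160 kΩ.
Voltage divider with the loaded lower leg: V_out = 5.46 × 9.160/(4.57 + 9.160) = 5.46 × 0.6671 = 3.643 V.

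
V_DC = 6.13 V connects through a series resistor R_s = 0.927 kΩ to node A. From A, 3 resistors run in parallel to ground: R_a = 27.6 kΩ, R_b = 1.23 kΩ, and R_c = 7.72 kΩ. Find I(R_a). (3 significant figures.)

Equivalent of the parallel group: R_p = 1.022 kΩ.
V_A by voltage divider: V_A = 6.13 × 1.022/(0.927 + 1.022) = 3.214 V.
I(R_a) = V_A / R_a = 3.214/27.6 = 0.1164 mA.

I ≈ 0.116 mA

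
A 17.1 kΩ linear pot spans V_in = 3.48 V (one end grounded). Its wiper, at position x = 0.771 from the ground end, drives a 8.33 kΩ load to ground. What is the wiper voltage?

V_out ≈ 1.97 V

Lower segment x·R_p = 13.18 kΩ; upper segment (1−x)·R_p = 3.916 kΩ.
(x·R_p) ‖ R_L = 5.105 kΩ.
Loaded-divider output: V_out = 3.48 × 0.5659 = 1.969 V.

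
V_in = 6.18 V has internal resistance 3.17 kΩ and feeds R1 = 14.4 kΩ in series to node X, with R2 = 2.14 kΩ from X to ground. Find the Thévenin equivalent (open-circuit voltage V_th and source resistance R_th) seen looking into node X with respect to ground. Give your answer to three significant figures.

R1' = 3.17 + 14.4 = 17.57 kΩ (source resistance + R1).
With X open, the divider is unloaded: V_th = 6.18 × 2.14/19.71 = 0.6710 V.
Zeroing V_in shorts the top of R1' to ground, so R_th = R1' ‖ R2 = 1.908 kΩ.

V_th ≈ 0.671 V, R_th ≈ 1.91 kΩ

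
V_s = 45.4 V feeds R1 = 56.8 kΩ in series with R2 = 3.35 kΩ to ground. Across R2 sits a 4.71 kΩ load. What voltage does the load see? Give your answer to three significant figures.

V_out ≈ 1.51 V

First combine the lower leg with the load: R2 ‖ R_L = 1.958 kΩ.
Voltage divider with the loaded lower leg: V_out = 45.4 × 1.958/(56.8 + 1.958) = 45.4 × 0.03332 = 1.513 V.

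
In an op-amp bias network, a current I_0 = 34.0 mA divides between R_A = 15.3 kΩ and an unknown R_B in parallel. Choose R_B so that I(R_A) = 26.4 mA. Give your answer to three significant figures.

In a two-way split, I_A/I_0 = R_B/(R_A + R_B).
With f = 0.7765, R_B = R_A · f/(1−f) = 15.3 × 3.474 = 53.15 kΩ.

R_B ≈ 53.1 kΩ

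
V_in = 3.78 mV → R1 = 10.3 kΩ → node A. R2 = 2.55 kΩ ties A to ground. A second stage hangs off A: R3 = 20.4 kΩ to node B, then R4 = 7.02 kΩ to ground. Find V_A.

V_A ≈ 0.698 mV

Node A sees R2 in parallel with the series input of stage 2, R3 + R4 = 27.42 kΩ.
Effective lower resistance at A: R2 ‖ 27.42 = 2.333 kΩ.
First divider: V_A = V_in · 2.333/(10.3 + 2.333) = 0.6981 mV.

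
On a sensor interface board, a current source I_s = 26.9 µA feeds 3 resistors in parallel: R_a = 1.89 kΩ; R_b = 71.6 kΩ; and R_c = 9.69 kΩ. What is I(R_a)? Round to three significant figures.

Conductances: ΣG = 1/1.89 + 1/71.6 + 1/9.69 = 0.6463 (1/kΩ).
By the current-divider rule, I = I_s · G_k/ΣG = 26.9 × 0.8187 = 22.02 µA.

I ≈ 22.0 µA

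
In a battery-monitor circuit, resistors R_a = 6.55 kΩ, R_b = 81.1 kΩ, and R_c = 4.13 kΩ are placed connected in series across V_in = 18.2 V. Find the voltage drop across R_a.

ΣR = 6.55 + 81.1 + 4.13 = 91.78 kΩ.
V = V_in · R/ΣR = 18.2 × 0.07137 = 1.299 V.

V ≈ 1.30 V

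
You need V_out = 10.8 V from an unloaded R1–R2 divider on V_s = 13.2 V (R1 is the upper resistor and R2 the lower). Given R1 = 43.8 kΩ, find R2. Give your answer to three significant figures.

R2 ≈ 197 kΩ

Required fraction k = V_out/V_s = 0.8182.
Rearranging, R2 = R1·k/(1−k) = 43.8 × 4.500 = 197.1 kΩ.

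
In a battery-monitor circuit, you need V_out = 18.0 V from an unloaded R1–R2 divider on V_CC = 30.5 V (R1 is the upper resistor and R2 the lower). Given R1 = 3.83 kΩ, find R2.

R2 ≈ 5.52 kΩ

Required fraction k = V_out/V_CC = 0.5902.
So R2 = R1 · V_out/(V_CC − V_out) = 3.83 × 18.0/(30.5 − 18.0) = 3.83 × 1.440 = 5.515 kΩ.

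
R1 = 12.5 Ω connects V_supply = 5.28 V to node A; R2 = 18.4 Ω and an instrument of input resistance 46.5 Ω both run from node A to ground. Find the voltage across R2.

V_out ≈ 2.71 V

First combine the lower leg with the load: R2 ‖ R_L = 13.18 Ω.
Voltage divider with the loaded lower leg: V_out = 5.28 × 13.18/(12.5 + 13.18) = 5.28 × 0.5133 = 2.710 V.
(Unloaded it would be 3.14 V; the load pulls it down.)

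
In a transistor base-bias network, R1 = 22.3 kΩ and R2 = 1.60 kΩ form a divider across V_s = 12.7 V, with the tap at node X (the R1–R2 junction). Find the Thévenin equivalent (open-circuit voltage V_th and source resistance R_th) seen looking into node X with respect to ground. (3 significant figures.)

With X open, the divider is unloaded: V_th = 12.7 × 1.60/23.90 = 0.8502 V.
Looking into X with the source shorted: R_th = R1·R2/(R1+R2) = 22.30 × 1.60/23.90 = 1.493 kΩ.

V_th ≈ 0.850 V, R_th ≈ 1.49 kΩ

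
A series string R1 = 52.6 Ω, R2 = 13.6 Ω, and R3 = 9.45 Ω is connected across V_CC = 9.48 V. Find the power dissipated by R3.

P ≈ 0.148 W

Series current I = V_CC/ΣR = 9.48/75.65 = 0.1253 A.
V(R3) = I·R = 1.184 V; P = V·I = 1.184 × 0.1253 = 0.1484 W.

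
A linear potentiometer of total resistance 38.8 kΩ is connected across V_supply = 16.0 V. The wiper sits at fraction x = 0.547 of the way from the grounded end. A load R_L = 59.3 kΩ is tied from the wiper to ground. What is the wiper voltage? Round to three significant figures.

The pot divides into 17.58 kΩ above the wiper and 21.22 kΩ below.
Lower segment in parallel with the load: 21.22 ‖ 59.3 = 15.63 kΩ.
V_out = 16.0 × 15.63/(17.58 + 15.63) = 7.531 V.
(Unloaded: V_out = x·V_supply = 8.75 V.)

V_out ≈ 7.53 V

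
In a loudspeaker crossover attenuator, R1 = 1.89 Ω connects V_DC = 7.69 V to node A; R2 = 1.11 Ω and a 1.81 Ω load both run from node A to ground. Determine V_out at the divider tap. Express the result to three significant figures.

V_out ≈ 2.05 V

First combine the lower leg with the load: R2 ‖ R_L = 0.6880 Ω.
Then V_out = V_DC · R2'/(R1 + R2') = 7.69 × 0.6880/2.578 = 2.052 V.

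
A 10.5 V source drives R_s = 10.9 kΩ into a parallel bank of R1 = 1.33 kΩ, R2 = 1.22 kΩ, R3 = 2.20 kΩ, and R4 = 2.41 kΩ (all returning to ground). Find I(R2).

I ≈ 0.312 mA

Equivalent of the parallel group: R_p = 0.4097 kΩ.
Node voltage V_A = V_in · R_p/(R_s + R_p) = 10.5 × 0.03622 = 0.3803 V.
Branch current I = V_A/R2 = 0.3803/1.22 = 0.3117 mA.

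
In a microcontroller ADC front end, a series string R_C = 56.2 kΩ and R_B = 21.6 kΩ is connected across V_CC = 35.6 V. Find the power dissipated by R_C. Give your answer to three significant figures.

Series current I = V_CC/ΣR = 35.6/77.80 = 0.4576 mA.
P(R_C) = I²·R_C = (0.4576)² × 56.2 = 11.77 mW.

P ≈ 11.8 mW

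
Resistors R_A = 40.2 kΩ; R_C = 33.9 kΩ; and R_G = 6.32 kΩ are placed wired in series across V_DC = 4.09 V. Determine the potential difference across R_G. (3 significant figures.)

V ≈ 0.321 V

Series total: ΣR = 40.2 + 33.9 + 6.32 = 80.42 kΩ.
Voltage divider: V = V_DC · (6.320 / 80.42) = 4.09 × 0.07859 = 0.3214 V.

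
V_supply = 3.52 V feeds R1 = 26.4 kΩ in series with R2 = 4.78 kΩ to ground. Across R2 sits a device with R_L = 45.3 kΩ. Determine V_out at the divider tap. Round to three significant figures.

First combine the lower leg with the load: R2 ‖ R_L = 4.324 kΩ.
Then V_out = V_supply · R2'/(R1 + R2') = 3.52 × 4.324/30.72 = 0.4954 V.

V_out ≈ 0.495 V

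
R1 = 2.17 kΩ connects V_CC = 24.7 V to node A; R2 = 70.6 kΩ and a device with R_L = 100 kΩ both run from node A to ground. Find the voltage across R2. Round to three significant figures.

V_out ≈ 23.5 V

The load sits in parallel with R2, giving an effective lower resistance R2' = R2·R_L/(R2+R_L) = 41.38 kΩ.
Voltage divider with the loaded lower leg: V_out = 24.7 × 41.38/(2.17 + 41.38) = 24.7 × 0.9502 = 23.47 V.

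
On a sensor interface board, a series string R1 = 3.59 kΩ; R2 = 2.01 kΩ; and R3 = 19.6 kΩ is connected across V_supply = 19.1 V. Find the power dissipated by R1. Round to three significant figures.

Series current I = V_supply/ΣR = 19.1/25.20 = 0.7579 mA.
P = I²R = 0.5745 × 3.59 = 2.062 mW.

P ≈ 2.06 mW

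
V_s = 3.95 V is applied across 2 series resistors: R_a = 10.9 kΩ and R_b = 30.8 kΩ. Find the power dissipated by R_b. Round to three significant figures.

Series current I = V_s/ΣR = 3.95/41.70 = 0.09472 mA.
P = I²R = 0.008973 × 30.8 = 0.2764 mW.

P ≈ 0.276 mW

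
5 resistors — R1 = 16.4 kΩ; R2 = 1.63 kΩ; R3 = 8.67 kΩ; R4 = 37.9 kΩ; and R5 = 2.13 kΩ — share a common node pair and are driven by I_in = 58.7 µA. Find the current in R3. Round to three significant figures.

ΣG = 1/16.4 + 1/1.63 + 1/8.67 + 1/37.9 + 1/2.13 = 1.286.
R3 takes the fraction G_k/ΣG = 0.1153/1.286 = 0.08971, so I = 58.7 × 0.08971 = 5.266 µA.

I ≈ 5.27 µA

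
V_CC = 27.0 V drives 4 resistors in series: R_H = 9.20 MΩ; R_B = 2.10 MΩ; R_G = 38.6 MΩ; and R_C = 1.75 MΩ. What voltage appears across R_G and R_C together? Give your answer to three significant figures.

Total series resistance ΣR = 9.20 + 2.10 + 38.6 + 1.75 = 51.65 MΩ.
R_{R_G..R_C} = 38.6 + 1.75 = 40.35 MΩ.
V = V_CC · R/ΣR = 27.0 × 0.7812 = 21.09 V.

V ≈ 21.1 V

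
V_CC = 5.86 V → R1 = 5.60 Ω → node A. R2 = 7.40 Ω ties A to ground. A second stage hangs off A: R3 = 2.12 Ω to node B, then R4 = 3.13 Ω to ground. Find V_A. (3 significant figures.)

Node A sees R2 in parallel with the series input of stage 2, R3 + R4 = 5.250 Ω.
R2 ‖ (R3+R4) = 3.071 Ω.
So V_A = 5.86 × 0.3542 = 2.075 V.

V_A ≈ 2.08 V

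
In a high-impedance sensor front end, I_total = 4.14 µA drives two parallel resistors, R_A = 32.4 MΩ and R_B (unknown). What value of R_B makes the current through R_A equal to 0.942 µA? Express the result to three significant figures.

In a two-way split, I_A/I_total = R_B/(R_A + R_B).
With f = 0.2275, R_B = R_A · f/(1−f) = 32.4 × 0.2946 = 9.544 MΩ.

R_B ≈ 9.54 MΩ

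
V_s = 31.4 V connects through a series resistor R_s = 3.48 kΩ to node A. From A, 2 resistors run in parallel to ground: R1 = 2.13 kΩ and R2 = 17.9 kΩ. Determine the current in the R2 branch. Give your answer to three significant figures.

Combine the parallel branches: R_p = (1/2.13 + 1/17.9)⁻¹ = 1.903 kΩ.
Node voltage V_A = V_s · R_p/(R_s + R_p) = 31.4 × 0.3536 = 11.10 V.
I(R2) = V_A / R2 = 11.10/17.9 = 0.6202 mA.

I ≈ 0.620 mA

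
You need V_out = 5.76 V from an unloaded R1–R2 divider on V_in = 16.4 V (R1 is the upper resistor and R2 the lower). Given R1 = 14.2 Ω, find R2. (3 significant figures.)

R2 ≈ 7.69 Ω

The divider ratio is R2/(R1+R2) = 5.76/16.4 = 0.3512.
R2 = R1 · 0.3512/(1 − 0.3512) = 7.687 Ω.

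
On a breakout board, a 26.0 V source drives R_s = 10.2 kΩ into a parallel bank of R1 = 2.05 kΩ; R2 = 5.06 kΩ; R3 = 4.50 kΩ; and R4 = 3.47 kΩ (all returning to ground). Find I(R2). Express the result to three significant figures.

Equivalent of the parallel group: R_p = 0.8362 kΩ.
V_A by voltage divider: V_A = 26.0 × 0.8362/(10.2 + 0.8362) = 1.970 V.
Branch current I = V_A/R2 = 1.970/5.06 = 0.3893 mA.
(Equivalently: I_total = 2.356 mA, then current-divider fraction G_k/ΣG = 0.1653.)

I ≈ 0.389 mA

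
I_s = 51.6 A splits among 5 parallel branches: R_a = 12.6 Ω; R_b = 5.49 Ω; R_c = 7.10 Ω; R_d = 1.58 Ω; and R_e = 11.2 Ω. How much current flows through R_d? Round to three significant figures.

I ≈ 29.0 A

ΣG = 1/12.6 + 1/5.49 + 1/7.10 + 1/1.58 + 1/11.2 = 1.125.
R_d takes the fraction G_k/ΣG = 0.6329/1.125 = 0.5628, so I = 51.6 × 0.5628 = 29.04 A.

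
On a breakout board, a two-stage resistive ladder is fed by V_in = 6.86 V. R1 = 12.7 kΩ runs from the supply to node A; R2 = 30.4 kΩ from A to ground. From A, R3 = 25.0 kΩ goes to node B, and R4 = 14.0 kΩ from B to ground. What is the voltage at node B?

V_B ≈ 1.41 V

Looking into the second stage from A: R3 + R4 = 39.00 kΩ appears in parallel with R2.
Effective lower resistance at A: R2 ‖ 39.00 = 17.08 kΩ.
So V_A = 6.86 × 0.5736 = 3.935 V.
Then the unloaded second divider: V_B = V_A × R4/(R3+R4) = 3.935 × 0.3590 = 1.413 V.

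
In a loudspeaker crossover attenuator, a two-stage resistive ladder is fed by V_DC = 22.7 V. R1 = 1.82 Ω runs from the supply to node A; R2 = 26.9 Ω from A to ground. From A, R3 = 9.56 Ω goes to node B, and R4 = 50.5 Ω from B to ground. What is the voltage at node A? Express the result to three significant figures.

The second stage (R3 + R4 = 60.06 Ω) loads node A in parallel with R2.
Effective lower resistance at A: R2 ‖ 60.06 = 18.58 Ω.
First divider: V_A = V_DC · 18.58/(1.82 + 18.58) = 20.67 V.

V_A ≈ 20.7 V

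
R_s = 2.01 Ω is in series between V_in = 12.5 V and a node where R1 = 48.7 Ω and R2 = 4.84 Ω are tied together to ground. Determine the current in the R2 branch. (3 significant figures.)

Combine the parallel branches: R_p = (1/48.7 + 1/4.84)⁻¹ = 4.402 Ω.
V_A = 12.5 × 4.402/6.412 = 8.582 V.
I(R2) = V_A / R2 = 8.582/4.84 = 1.773 A.

I ≈ 1.77 A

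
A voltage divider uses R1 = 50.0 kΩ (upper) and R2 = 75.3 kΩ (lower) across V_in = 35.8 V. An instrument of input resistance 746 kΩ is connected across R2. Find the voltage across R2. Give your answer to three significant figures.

First combine the lower leg with the load: R2 ‖ R_L = 68.40 kΩ.
Now apply the divider: V_out = 35.8 × 0.5777 = 20.68 V.

V_out ≈ 20.7 V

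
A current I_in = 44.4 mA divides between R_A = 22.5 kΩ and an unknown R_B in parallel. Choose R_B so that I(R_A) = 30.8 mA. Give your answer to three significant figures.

The fraction through R_A equals R_B/(R_A+R_B).
With f = 0.6937, R_B = R_A · f/(1−f) = 22.5 × 2.265 = 50.96 kΩ.

R_B ≈ 51.0 kΩ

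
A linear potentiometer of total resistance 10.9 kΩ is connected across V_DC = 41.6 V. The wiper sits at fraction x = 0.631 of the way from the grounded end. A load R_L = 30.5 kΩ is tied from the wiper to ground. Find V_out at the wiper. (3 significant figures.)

V_out ≈ 24.2 V

Lower segment x·R_p = 6.878 kΩ; upper segment (1−x)·R_p = 4.022 kΩ.
Lower segment in parallel with the load: 6.878 ‖ 30.5 = 5.612 kΩ.
Then V_out = V_DC · 5.612/(4.022 + 5.612) = 24.23 V.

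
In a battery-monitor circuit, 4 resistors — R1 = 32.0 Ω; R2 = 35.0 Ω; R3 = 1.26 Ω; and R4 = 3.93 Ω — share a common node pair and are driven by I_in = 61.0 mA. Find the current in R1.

ΣG = 1/32.0 + 1/35.0 + 1/1.26 + 1/3.93 = 1.108.
R1 takes the fraction G_k/ΣG = 0.03125/1.108 = 0.02821, so I = 61.0 × 0.02821 = 1.721 mA.

I ≈ 1.72 mA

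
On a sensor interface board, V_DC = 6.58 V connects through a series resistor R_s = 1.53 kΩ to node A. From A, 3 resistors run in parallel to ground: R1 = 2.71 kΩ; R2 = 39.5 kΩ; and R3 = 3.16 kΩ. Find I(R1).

I ≈ 1.16 mA

Combine the parallel branches: R_p = (1/2.71 + 1/39.5 + 1/3.16)⁻¹ = 1.407 kΩ.
V_A by voltage divider: V_A = 6.58 × 1.407/(1.53 + 1.407) = 3.152 V.
I(R1) = V_A / R1 = 3.152/2.71 = 1.163 mA.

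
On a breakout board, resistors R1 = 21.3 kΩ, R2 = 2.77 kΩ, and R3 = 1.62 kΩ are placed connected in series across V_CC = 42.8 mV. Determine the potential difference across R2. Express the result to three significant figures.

Total series resistance ΣR = 21.3 + 2.77 + 1.62 = 25.69 kΩ.
Voltage divider: V = V_CC · (2.770 / 25.69) = 42.8 × 0.1078 = 4.615 mV.

V ≈ 4.61 mV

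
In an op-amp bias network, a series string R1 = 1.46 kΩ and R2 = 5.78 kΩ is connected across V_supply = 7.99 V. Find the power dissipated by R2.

P ≈ 7.04 mW

Series current I = V_supply/ΣR = 7.99/7.240 = 1.104 mA.
V(R2) = I·R = 6.379 V; P = V·I = 6.379 × 1.104 = 7.040 mW.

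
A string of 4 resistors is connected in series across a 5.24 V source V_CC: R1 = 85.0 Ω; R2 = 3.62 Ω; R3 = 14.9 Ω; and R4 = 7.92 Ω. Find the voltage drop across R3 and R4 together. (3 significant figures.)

Series total: ΣR = 85.0 + 3.62 + 14.9 + 7.92 = 111.4 Ω.
R_{R3..R4} = 14.9 + 7.92 = 22.82 Ω.
Voltage divider: V = V_CC · (22.82 / 111.4) = 5.24 × 0.2048 = 1.073 V.

V ≈ 1.07 V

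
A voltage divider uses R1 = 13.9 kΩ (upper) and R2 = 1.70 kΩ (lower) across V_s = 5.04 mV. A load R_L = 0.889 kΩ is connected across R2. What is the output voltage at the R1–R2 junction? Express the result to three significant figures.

V_out ≈ 0.203 mV

R2 ‖ R_L = (1.70 × 0.889)/(1.70 + 0.889) = 0.5837 kΩ.
Voltage divider with the loaded lower leg: V_out = 5.04 × 0.5837/(13.9 + 0.5837) = 5.04 × 0.04030 = 0.2031 mV.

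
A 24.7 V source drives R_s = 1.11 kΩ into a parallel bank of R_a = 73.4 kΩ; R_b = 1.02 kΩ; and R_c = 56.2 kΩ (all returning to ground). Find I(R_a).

Parallel bank: R_p = 1/(1/73.4 + 1/1.02 + 1/56.2) = 0.9883 kΩ.
Node voltage V_A = V_s · R_p/(R_s + R_p) = 24.7 × 0.4710 = 11.63 V.
Branch current I = V_A/R_a = 11.63/73.4 = 0.1585 mA.

I ≈ 0.158 mA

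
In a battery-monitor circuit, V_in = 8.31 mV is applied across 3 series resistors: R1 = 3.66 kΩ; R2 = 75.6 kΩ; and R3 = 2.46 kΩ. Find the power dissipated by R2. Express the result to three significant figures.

P ≈ 0.782 nW

The common current is I = 8.31/81.72 = 0.1017 µA.
P(R2) = I²·R2 = (0.1017)² × 75.6 = 0.7817 nW.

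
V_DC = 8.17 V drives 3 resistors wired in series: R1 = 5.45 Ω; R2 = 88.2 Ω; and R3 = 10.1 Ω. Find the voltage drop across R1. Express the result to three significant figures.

Total series resistance ΣR = 5.45 + 88.2 + 10.1 = 103.8 Ω.
By the voltage-divider rule, V = 8.17 × 5.450/103.8 = 0.4292 V.

V ≈ 0.429 V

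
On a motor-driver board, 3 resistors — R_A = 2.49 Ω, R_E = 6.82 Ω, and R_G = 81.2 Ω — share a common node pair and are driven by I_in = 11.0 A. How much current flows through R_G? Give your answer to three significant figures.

I ≈ 0.242 A

ΣG = 1/2.49 + 1/6.82 + 1/81.2 = 0.5605.
By the current-divider rule, I = I_in · G_k/ΣG = 11.0 × 0.02197 = 0.2417 A.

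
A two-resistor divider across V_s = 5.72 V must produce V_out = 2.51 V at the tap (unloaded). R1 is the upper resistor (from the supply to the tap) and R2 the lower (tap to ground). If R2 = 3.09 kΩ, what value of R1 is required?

The divider ratio is R2/(R1+R2) = 2.51/5.72 = 0.4388.
So R1 = R2 · (V_s/V_out − 1) = 3.09 × (5.72/2.51 − 1) = 3.09 × 1.279 = 3.952 kΩ.

R1 ≈ 3.95 kΩ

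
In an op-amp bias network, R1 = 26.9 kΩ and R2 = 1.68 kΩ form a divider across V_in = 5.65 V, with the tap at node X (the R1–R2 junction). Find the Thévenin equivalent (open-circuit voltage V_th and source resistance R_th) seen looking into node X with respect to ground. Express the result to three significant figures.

V_th ≈ 0.332 V, R_th ≈ 1.58 kΩ

With X open, the divider is unloaded: V_th = 5.65 × 1.68/28.58 = 0.3321 V.
Looking into X with the source shorted: R_th = R1·R2/(R1+R2) = 26.90 × 1.68/28.58 = 1.581 kΩ.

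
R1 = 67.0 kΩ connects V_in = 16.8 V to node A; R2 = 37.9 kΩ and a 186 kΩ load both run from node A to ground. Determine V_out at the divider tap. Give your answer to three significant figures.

First combine the lower leg with the load: R2 ‖ R_L = 31.48 kΩ.
Voltage divider with the loaded lower leg: V_out = 16.8 × 31.48/(67.0 + 31.48) = 16.8 × 0.3197 = 5.371 V.

V_out ≈ 5.37 V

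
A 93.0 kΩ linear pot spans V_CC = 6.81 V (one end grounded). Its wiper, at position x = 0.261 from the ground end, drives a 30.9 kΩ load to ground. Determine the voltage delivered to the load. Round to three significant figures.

V_out ≈ 1.12 V

Split the track: R_lower = x·R_p = 24.27 kΩ, R_upper = (1−x)·R_p = 68.73 kΩ.
(x·R_p) ‖ R_L = 13.59 kΩ.
V_out = 6.81 × 13.59/(68.73 + 13.59) = 1.125 V.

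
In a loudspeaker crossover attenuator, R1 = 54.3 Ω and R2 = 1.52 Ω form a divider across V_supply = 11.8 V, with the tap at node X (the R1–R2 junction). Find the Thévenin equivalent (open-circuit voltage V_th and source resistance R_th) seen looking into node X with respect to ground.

V_th ≈ 0.321 V, R_th ≈ 1.48 Ω

With X open, the divider is unloaded: V_th = 11.8 × 1.52/55.82 = 0.3213 V.
Zeroing V_supply shorts the top of R1 to ground, so R_th = R1 ‖ R2 = 1.479 Ω.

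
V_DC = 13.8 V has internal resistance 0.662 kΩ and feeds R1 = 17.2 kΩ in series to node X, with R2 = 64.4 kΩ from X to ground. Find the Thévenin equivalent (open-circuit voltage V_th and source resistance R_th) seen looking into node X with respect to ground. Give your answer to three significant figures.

V_th ≈ 10.8 V, R_th ≈ 14.0 kΩ

R1' = 0.662 + 17.2 = 17.86 kΩ (source resistance + R1).
V_th is the unloaded tap voltage: V_DC · R2/(R1'+R2) = 13.8 × 0.7829 = 10.80 V.
Looking into X with the source shorted: R_th = R1'·R2/(R1'+R2) = 17.86 × 64.4/82.26 = 13.98 kΩ.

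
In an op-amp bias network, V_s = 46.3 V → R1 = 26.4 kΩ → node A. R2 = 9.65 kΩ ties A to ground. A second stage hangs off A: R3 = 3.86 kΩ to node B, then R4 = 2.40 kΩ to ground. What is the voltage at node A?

Looking into the second stage from A: R3 + R4 = 6.260 kΩ appears in parallel with R2.
R2 ‖ (R3+R4) = 3.797 kΩ.
So V_A = 46.3 × 0.1257 = 5.822 V.

V_A ≈ 5.82 V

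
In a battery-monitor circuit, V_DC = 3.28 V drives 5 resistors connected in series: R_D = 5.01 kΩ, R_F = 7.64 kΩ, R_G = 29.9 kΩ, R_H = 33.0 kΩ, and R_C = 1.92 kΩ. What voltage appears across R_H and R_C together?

V ≈ 1.48 V

Total series resistance ΣR = 5.01 + 7.64 + 29.9 + 33.0 + 1.92 = 77.47 kΩ.
R_{R_H..R_C} = 33.0 + 1.92 = 34.92 kΩ.
By the voltage-divider rule, V = 3.28 × 34.92/77.47 = 1.478 V.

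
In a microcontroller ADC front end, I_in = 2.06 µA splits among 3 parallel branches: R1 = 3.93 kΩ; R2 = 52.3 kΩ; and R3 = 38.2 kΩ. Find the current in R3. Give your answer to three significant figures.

I ≈ 0.180 µA

Total conductance ΣG = 1/3.93 + 1/52.3 + 1/38.2 = 0.2998 (units of 1/kΩ).
By the current-divider rule, I = I_in · G_k/ΣG = 2.06 × 0.08733 = 0.1799 µA.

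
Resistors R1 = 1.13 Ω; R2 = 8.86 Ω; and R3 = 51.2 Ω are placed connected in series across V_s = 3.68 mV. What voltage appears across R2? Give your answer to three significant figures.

Total series resistance ΣR = 1.13 + 8.86 + 51.2 = 61.19 Ω.
By the voltage-divider rule, V = 3.68 × 8.860/61.19 = 0.5328 mV.

V ≈ 0.533 mV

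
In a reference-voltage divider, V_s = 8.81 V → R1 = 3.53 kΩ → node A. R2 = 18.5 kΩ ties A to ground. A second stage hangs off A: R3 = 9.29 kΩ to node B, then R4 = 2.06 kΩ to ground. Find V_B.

Node A sees R2 in parallel with the series input of stage 2, R3 + R4 = 11.35 kΩ.
Effective lower resistance at A: R2 ‖ 11.35 = 7.034 kΩ.
So V_A = 8.81 × 0.6659 = 5.866 V.
Stage 2 is unloaded, so V_B = V_A · R4/(R3+R4) = 5.866 × 2.06/11.35 = 1.065 V.

V_B ≈ 1.06 V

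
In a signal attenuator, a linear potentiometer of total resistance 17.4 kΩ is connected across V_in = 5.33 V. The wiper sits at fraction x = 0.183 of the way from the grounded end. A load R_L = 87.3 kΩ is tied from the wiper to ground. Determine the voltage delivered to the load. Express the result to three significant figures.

V_out ≈ 0.947 V

The pot divides into 14.22 kΩ above the wiper and 3.184 kΩ below.
R_L loads the lower segment: effective lower R = 3.072 kΩ.
V_out = 5.33 × 3.072/(14.22 + 3.072) = 0.9472 V.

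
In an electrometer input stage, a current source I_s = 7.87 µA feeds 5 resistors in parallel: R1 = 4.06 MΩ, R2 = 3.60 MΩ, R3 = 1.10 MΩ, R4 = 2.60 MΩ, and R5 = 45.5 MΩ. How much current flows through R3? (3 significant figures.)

Total conductance ΣG = 1/4.06 + 1/3.60 + 1/1.10 + 1/2.60 + 1/45.5 = 1.840 (units of 1/MΩ).
R3 takes the fraction G_k/ΣG = 0.9091/1.840 = 0.4941, so I = 7.87 × 0.4941 = 3.889 µA.

I ≈ 3.89 µA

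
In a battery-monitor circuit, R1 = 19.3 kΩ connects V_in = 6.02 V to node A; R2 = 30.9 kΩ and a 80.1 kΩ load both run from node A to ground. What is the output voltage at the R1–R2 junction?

V_out ≈ 3.23 V

The load sits in parallel with R2, giving an effective lower resistance R2' = R2·R_L/(R2+R_L) = 22.30 kΩ.
Now apply the divider: V_out = 6.02 × 0.5360 = 3.227 V.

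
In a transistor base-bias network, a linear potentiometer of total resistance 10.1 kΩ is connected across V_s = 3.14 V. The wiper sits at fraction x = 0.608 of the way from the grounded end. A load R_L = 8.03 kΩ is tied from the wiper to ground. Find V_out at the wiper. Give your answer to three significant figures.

The pot divides into 3.959 kΩ above the wiper and 6.141 kΩ below.
Lower segment in parallel with the load: 6.141 ‖ 8.03 = 3.480 kΩ.
V_out = 3.14 × 3.480/(3.959 + 3.480) = 1.469 V.

V_out ≈ 1.47 V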